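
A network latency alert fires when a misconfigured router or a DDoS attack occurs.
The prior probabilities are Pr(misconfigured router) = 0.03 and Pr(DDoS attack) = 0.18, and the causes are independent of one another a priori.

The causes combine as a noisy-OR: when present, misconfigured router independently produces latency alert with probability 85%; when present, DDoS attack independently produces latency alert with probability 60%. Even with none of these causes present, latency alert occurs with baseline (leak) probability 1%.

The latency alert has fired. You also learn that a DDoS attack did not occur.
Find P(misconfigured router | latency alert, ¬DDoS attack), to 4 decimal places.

Under noisy-OR, P(latency alert | causes) = 1 − (1−0.01)·∏(1−qᵢ) over the active causes.
For the numerator, keep only misconfigured router=true terms: 0.8515*0.03 = 0.025545
The normalizing constant is 0.01*0.97 + 0.8515*0.03 = 0.035245
P(misconfigured router | latency alert, ¬DDoS attack) = 0.025545/0.035245 ≈ 0.7248

P(misconfigured router | latency alert, ¬DDoS attack) ≈ 0.7248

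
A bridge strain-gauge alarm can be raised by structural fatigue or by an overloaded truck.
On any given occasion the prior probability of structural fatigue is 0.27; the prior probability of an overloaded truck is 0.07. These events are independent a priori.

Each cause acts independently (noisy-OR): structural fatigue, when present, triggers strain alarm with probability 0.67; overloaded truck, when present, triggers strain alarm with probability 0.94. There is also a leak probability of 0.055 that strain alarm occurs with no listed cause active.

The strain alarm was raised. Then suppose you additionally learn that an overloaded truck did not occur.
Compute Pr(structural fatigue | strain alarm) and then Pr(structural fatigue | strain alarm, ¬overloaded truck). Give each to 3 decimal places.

Pr(structural fatigue | strain alarm) ≈ 0.691; Pr(structural fatigue | strain alarm, ¬overloaded truck) ≈ 0.822

Under noisy-OR, P(strain alarm | causes) = 1 − (1−0.055)·∏(1−qᵢ) over the active causes.
By total probability over the 4 (structural fatigue, overloaded truck) configurations:
  P(strain alarm) = 0.055×0.73×0.93 + 0.9433×0.73×0.07 + 0.68815×0.27×0.93 + 0.981289×0.27×0.07
        = 0.037339 + 0.048203 + 0.172794 + 0.018546 = 0.276882
Keeping only the structural fatigue-present terms gives 0.191340, so
  P(structural fatigue | strain alarm) = 0.191340 / 0.276882 ≈ 0.691

Now also conditioning on overloaded truck≠true:
For the numerator, keep only structural fatigue=true terms: 0.68815·0.27 = 0.185801
Normalizer over all consistent configurations: 0.055·0.73 + 0.68815·0.27 = 0.225951
P(structural fatigue | strain alarm, ¬overloaded truck) = 0.185801/0.225951 ≈ 0.822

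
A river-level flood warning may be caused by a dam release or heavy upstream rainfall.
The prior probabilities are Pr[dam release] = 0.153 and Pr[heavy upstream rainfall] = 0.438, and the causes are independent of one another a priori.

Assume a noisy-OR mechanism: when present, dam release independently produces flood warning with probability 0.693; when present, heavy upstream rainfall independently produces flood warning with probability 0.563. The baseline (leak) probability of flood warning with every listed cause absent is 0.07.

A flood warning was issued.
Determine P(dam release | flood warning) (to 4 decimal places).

Under noisy-OR, P(flood warning | causes) = 1 − (1−0.07)·∏(1−qᵢ) over the active causes.
P(flood warning) = 0.07*0.847*0.562 + 0.59359*0.847*0.438 + 0.71449*0.153*0.562 + 0.875232*0.153*0.438 = 0.033321 + 0.220214 + 0.061436 + 0.058653 = 0.373624
Restricting to configurations with dam release present: 0.061436 + 0.058653 = 0.120089.
Hence the posterior is 0.120089/0.373624 ≈ 0.3214.

P(dam release | flood warning) ≈ 0.3214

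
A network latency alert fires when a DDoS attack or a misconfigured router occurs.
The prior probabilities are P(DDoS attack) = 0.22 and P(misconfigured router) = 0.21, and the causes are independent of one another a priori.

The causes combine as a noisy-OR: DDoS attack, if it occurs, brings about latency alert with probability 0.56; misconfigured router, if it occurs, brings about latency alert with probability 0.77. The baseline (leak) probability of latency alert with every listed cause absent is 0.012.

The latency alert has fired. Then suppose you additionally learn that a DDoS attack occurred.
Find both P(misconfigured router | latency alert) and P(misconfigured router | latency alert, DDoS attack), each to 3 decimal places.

P(misconfigured router | latency alert) ≈ 0.614; P(misconfigured router | latency alert, DDoS attack) ≈ 0.297

Under noisy-OR, P(latency alert | causes) = 1 − (1−0.012)·∏(1−qᵢ) over the active causes.
Sum P(latency alert|·) weighted by the priors over the 4 (DDoS attack, misconfigured router) configurations:
  P(latency alert) = 0.012·0.78·0.79 + 0.77276·0.78·0.21 + 0.56528·0.22·0.79 + 0.900014·0.22·0.21
        = 0.007394 + 0.126578 + 0.098246 + 0.041581 = 0.273799
The terms with misconfigured router present sum to 0.168159, so
  P(misconfigured router | latency alert) = 0.168159 / 0.273799 ≈ 0.614

With the extra evidence:
P(latency alert | DDoS attack) = 0.56528*0.79 + 0.900014*0.21 = 0.446571 + 0.189003 = 0.635574
Restricting to configurations with misconfigured router present: 0.900014*0.21 = 0.189003.
So P(misconfigured router | latency alert, DDoS attack) = 0.189003/0.635574 ≈ 0.297.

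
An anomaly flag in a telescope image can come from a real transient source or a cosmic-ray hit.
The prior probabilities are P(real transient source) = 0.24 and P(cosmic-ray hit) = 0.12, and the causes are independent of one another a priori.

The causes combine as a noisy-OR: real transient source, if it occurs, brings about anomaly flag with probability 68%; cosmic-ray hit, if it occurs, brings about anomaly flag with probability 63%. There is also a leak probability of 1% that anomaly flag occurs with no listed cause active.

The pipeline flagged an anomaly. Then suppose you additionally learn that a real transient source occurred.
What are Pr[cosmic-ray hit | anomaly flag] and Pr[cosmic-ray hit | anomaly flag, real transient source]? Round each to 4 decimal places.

Under noisy-OR, P(anomaly flag | causes) = 1 − (1−0.01)·∏(1−qᵢ) over the active causes.
For the numerator, keep only cosmic-ray hit=true terms: 0.057793 + 0.025424 = 0.083217
Normalizer over all consistent configurations: 0.01*0.76*0.88 + 0.6337*0.76*0.12 + 0.6832*0.24*0.88 + 0.882784*0.24*0.12 = 0.234197
P(cosmic-ray hit | anomaly flag) = 0.083217/0.234197 ≈ 0.3553

Now condition on the additional information:
For the numerator, keep only cosmic-ray hit=true terms: 0.882784×0.12 = 0.105934
The normalizing constant is 0.6832×0.88 + 0.882784×0.12 = 0.707150
P(cosmic-ray hit | anomaly flag, real transient source) = 0.105934/0.707150 ≈ 0.1498

Pr[cosmic-ray hit | anomaly flag] ≈ 0.3553; Pr[cosmic-ray hit | anomaly flag, real transient source] ≈ 0.1498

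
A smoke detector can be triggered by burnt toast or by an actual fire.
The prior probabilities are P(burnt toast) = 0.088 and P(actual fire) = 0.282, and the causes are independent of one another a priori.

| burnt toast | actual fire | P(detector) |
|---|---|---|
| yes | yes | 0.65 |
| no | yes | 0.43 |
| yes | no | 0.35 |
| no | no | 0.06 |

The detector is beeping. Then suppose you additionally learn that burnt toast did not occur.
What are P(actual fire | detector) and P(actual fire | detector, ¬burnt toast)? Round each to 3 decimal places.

Weight on actual fire=true, given the evidence: 0.110589 + 0.016130 = 0.126719
The normalizing constant is 0.06×0.912×0.718 + 0.43×0.912×0.282 + 0.35×0.088×0.718 + 0.65×0.088×0.282 = 0.188122
P(actual fire | detector) = 0.126719/0.188122 ≈ 0.674

Now condition on the additional information:
P(detector | ¬burnt toast) = 0.06×0.718 + 0.43×0.282 = 0.043080 + 0.121260 = 0.164340
The actual fire-present share is 0.43×0.282 = 0.121260.
Hence the posterior is 0.121260/0.164340 ≈ 0.738.
With burnt toast excluded, actual fire must carry more of the explanatory weight for the detector.

P(actual fire | detector) ≈ 0.674; P(actual fire | detector, ¬burnt toast) ≈ 0.738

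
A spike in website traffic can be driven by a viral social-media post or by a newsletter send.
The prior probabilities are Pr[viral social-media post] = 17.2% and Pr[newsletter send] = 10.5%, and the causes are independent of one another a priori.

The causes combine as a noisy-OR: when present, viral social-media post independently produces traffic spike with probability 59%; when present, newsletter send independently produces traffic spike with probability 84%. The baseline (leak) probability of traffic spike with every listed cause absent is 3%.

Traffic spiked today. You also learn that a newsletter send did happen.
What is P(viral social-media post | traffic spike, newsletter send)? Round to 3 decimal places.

Under noisy-OR, P(traffic spike | causes) = 1 − (1−0.03)·∏(1−qᵢ) over the active causes.
P(traffic spike | newsletter send) = 0.8448*0.828 + 0.936368*0.172 = 0.699494 + 0.161055 = 0.860549
Of this, 0.161055 comes from 0.936368*0.172 (the viral social-media post=true cases).
Hence the posterior is 0.161055/0.860549 ≈ 0.187.

P(viral social-media post | traffic spike, newsletter send) ≈ 0.187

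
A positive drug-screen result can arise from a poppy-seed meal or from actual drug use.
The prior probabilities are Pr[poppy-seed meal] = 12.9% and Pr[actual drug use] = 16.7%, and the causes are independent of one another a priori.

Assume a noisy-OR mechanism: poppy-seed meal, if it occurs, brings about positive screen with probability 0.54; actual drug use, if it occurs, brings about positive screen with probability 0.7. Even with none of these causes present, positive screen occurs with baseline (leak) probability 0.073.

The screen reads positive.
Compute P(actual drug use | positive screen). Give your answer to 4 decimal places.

P(actual drug use | positive screen) ≈ 0.5193

Under noisy-OR, P(positive screen | causes) = 1 − (1−0.073)·∏(1−qᵢ) over the active causes.
P(positive screen) = 0.073·0.871·0.833 + 0.7219·0.871·0.167 + 0.57358·0.129·0.833 + 0.872074·0.129·0.167 = 0.052965 + 0.105005 + 0.061635 + 0.018787 = 0.238392
Restricting to configurations with actual drug use present: 0.105005 + 0.018787 = 0.123792.
So P(actual drug use | positive screen) = 0.123792/0.238392 ≈ 0.5193.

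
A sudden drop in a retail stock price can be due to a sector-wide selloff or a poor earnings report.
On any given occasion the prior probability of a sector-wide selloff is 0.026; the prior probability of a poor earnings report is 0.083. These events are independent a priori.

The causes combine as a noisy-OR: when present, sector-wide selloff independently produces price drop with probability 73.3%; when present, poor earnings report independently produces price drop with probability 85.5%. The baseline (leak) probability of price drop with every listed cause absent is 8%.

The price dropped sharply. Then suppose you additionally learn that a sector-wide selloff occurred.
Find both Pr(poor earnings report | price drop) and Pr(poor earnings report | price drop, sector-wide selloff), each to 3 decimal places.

Pr(poor earnings report | price drop) ≈ 0.446; Pr(poor earnings report | price drop, sector-wide selloff) ≈ 0.104

Under noisy-OR, P(price drop | causes) = 1 − (1−0.08)·∏(1−qᵢ) over the active causes.
For the numerator, keep only poor earnings report=true terms: 0.070058 + 0.002081 = 0.072139
Denominator P(price drop): 0.08·0.974·0.917 + 0.8666·0.974·0.083 + 0.75436·0.026·0.917 + 0.964382·0.026·0.083 = 0.161577
Posterior = 0.072139 / 0.161577 ≈ 0.446

Now condition on the additional information:
By total probability over both values of poor earnings report:
  P(price drop | sector-wide selloff) = 0.75436*0.917 + 0.964382*0.083
        = 0.691748 + 0.080044 = 0.771792
The terms with poor earnings report present sum to 0.080044, so
  P(poor earnings report | price drop, sector-wide selloff) = 0.080044 / 0.771792 ≈ 0.104
The drop from 0.446 to 0.104 is the explaining-away (discounting) effect.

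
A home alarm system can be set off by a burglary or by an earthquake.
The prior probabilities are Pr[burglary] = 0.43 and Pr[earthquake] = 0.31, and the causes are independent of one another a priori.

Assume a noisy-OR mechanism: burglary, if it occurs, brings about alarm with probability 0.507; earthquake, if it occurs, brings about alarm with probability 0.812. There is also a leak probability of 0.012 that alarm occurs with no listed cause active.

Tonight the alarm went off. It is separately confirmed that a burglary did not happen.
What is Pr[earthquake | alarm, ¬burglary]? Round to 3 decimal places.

Under noisy-OR, P(alarm | causes) = 1 − (1−0.012)·∏(1−qᵢ) over the active causes.
Enumerate both values of earthquake and weight by the priors:
  P(alarm | ¬burglary) = 0.012·0.69 + 0.814256·0.31
        = 0.008280 + 0.252419 = 0.260699
Configurations with earthquake contribute 0.252419, so
  P(earthquake | alarm, ¬burglary) = 0.252419 / 0.260699 ≈ 0.968

Pr[earthquake | alarm, ¬burglary] ≈ 0.968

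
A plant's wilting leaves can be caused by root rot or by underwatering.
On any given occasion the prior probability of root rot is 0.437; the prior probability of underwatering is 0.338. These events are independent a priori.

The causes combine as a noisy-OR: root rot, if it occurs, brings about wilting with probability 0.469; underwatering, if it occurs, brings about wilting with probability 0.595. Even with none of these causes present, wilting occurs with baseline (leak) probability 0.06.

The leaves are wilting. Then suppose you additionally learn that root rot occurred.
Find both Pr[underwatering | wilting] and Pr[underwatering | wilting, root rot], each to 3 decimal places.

Under noisy-OR, P(wilting | causes) = 1 − (1−0.06)·∏(1−qᵢ) over the active causes.
P(wilting) = 0.06·0.563·0.662 + 0.6193·0.563·0.338 + 0.50086·0.437·0.662 + 0.797848·0.437·0.338 = 0.022362 + 0.117849 + 0.144896 + 0.117847 = 0.402954
The underwatering-present share is 0.117849 + 0.117847 = 0.235696.
P(underwatering | wilting) = 0.235696 / 0.402954 ≈ 0.585

Now also conditioning on root rot=true:
P(wilting | root rot) = 0.50086·0.662 + 0.797848·0.338 = 0.331569 + 0.269673 = 0.601242
Restricting to configurations with underwatering present: 0.797848·0.338 = 0.269673.
Hence the posterior is 0.269673/0.601242 ≈ 0.449.
The drop from 0.585 to 0.449 is the explaining-away (discounting) effect.

Pr[underwatering | wilting] ≈ 0.585; Pr[underwatering | wilting, root rot] ≈ 0.449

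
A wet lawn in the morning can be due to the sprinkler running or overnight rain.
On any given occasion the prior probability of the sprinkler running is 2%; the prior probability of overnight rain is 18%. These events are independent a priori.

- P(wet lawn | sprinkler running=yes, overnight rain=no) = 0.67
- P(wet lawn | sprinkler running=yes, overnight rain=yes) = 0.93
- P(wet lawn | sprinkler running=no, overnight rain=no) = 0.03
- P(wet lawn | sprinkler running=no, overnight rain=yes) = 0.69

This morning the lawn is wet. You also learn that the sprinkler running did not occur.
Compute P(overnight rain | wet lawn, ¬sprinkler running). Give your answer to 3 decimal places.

Enumerate both values of overnight rain and weight by the priors:
  P(wet lawn | ¬sprinkler running) = 0.03*0.82 + 0.69*0.18
        = 0.024600 + 0.124200 = 0.148800
Configurations with overnight rain contribute 0.124200, so
  P(overnight rain | wet lawn, ¬sprinkler running) = 0.124200 / 0.148800 ≈ 0.835

P(overnight rain | wet lawn, ¬sprinkler running) ≈ 0.835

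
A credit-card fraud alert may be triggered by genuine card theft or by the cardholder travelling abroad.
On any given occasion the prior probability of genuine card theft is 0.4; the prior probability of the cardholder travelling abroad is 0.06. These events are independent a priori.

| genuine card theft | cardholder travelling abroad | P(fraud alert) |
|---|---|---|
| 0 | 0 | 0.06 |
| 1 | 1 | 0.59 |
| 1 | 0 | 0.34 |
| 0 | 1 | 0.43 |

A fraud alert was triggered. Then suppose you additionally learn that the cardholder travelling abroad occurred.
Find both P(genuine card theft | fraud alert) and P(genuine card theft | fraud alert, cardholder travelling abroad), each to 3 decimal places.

Weight on genuine card theft=true, given the evidence: 0.127840 + 0.014160 = 0.142000
Normalizer over all consistent configurations: 0.06·0.6·0.94 + 0.43·0.6·0.06 + 0.34·0.4·0.94 + 0.59·0.4·0.06 = 0.191320
P(genuine card theft | fraud alert) = 0.142000/0.191320 ≈ 0.742

Now also conditioning on cardholder travelling abroad=true:
P(fraud alert | cardholder travelling abroad) = 0.43·0.6 + 0.59·0.4 = 0.258000 + 0.236000 = 0.494000
The genuine card theft-present share is 0.59·0.4 = 0.236000.
So P(genuine card theft | fraud alert, cardholder travelling abroad) = 0.236000/0.494000 ≈ 0.478.
— cardholder travelling abroad explains away the evidence for genuine card theft.

P(genuine card theft | fraud alert) ≈ 0.742; P(genuine card theft | fraud alert, cardholder travelling abroad) ≈ 0.478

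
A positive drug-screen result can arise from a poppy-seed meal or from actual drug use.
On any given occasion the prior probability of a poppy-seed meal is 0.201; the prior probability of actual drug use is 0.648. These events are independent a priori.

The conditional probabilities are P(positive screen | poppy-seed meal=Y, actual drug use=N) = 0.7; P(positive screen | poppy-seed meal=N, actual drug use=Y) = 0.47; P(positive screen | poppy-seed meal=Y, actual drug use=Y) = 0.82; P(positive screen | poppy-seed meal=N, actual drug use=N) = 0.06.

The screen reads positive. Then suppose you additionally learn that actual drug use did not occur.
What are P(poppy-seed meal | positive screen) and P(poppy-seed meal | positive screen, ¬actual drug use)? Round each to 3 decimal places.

Sum P(positive screen|·) weighted by the priors over the 4 (poppy-seed meal, actual drug use) configurations:
  P(positive screen) = 0.06×0.799×0.352 + 0.47×0.799×0.648 + 0.7×0.201×0.352 + 0.82×0.201×0.648
        = 0.016875 + 0.243343 + 0.049526 + 0.106803 = 0.416547
The terms with poppy-seed meal present sum to 0.156329, so
  P(poppy-seed meal | positive screen) = 0.156329 / 0.416547 ≈ 0.375

Now condition on the additional information:
P(positive screen | ¬actual drug use) = 0.06*0.799 + 0.7*0.201 = 0.047940 + 0.140700 = 0.188640
Restricting to configurations with poppy-seed meal present: 0.7*0.201 = 0.140700.
P(poppy-seed meal | positive screen, ¬actual drug use) = 0.140700 / 0.188640 ≈ 0.746

P(poppy-seed meal | positive screen) ≈ 0.375; P(poppy-seed meal | positive screen, ¬actual drug use) ≈ 0.746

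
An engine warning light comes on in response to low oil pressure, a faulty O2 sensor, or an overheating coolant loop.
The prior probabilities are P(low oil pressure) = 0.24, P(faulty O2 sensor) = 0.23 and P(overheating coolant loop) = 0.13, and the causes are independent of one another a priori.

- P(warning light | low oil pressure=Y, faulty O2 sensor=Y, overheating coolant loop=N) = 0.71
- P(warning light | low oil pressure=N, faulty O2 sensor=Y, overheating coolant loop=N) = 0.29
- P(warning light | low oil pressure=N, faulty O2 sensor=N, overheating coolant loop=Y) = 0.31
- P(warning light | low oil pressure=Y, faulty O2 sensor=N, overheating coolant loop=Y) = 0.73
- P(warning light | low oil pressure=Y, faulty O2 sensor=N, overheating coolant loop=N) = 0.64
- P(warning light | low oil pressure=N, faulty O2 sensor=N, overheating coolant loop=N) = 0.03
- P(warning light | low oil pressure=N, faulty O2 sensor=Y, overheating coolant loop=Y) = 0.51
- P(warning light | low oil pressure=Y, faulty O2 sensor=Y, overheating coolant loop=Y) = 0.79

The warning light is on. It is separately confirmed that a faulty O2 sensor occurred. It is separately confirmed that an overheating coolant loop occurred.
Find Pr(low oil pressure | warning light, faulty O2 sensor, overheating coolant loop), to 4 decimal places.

Pr(low oil pressure | warning light, faulty O2 sensor, overheating coolant loop) ≈ 0.3285

P(warning light | faulty O2 sensor, overheating coolant loop) = 0.51*0.76 + 0.79*0.24 = 0.387600 + 0.189600 = 0.577200
Of this, 0.189600 comes from 0.79*0.24 (the low oil pressure=true cases).
So P(low oil pressure | warning light, faulty O2 sensor, overheating coolant loop) = 0.189600/0.577200 ≈ 0.3285.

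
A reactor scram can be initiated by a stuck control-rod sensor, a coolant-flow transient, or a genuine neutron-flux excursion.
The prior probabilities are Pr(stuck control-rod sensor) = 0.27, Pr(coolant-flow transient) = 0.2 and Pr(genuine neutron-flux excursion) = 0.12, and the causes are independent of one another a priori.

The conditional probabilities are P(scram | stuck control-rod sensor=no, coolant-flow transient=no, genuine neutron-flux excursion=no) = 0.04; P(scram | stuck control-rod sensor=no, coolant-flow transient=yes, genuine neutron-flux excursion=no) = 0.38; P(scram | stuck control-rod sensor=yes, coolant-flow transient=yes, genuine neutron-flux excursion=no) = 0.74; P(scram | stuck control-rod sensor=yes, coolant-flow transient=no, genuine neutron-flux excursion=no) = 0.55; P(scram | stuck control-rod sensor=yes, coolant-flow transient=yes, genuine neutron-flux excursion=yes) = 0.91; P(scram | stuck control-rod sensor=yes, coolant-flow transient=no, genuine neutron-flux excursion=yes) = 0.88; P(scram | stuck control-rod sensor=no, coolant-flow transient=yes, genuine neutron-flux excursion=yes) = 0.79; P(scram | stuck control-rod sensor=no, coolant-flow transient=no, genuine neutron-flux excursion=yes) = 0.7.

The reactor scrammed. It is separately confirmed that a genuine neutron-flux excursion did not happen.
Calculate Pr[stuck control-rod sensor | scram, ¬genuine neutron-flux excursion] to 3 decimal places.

P(scram | ¬genuine neutron-flux excursion) = 0.04·0.73·0.8 + 0.38·0.73·0.2 + 0.55·0.27·0.8 + 0.74·0.27·0.2 = 0.023360 + 0.055480 + 0.118800 + 0.039960 = 0.237600
Restricting to configurations with stuck control-rod sensor present: 0.118800 + 0.039960 = 0.158760.
Hence the posterior is 0.158760/0.237600 ≈ 0.668.

Pr[stuck control-rod sensor | scram, ¬genuine neutron-flux excursion] ≈ 0.668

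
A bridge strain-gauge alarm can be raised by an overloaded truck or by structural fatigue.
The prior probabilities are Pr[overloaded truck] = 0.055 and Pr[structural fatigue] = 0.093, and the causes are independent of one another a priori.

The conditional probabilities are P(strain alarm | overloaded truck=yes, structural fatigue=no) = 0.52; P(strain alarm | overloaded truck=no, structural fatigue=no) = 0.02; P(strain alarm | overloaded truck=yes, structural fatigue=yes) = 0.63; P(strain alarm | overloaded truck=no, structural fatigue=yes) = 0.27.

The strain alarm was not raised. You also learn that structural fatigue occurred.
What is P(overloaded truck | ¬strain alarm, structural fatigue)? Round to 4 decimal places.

P(overloaded truck | ¬strain alarm, structural fatigue) ≈ 0.0287

P(¬strain alarm | structural fatigue) = 0.73*0.945 + 0.37*0.055 = 0.689850 + 0.020350 = 0.710200
The overloaded truck-present share is 0.37*0.055 = 0.020350.
P(overloaded truck | ¬strain alarm, structural fatigue) = 0.020350 / 0.710200 ≈ 0.0287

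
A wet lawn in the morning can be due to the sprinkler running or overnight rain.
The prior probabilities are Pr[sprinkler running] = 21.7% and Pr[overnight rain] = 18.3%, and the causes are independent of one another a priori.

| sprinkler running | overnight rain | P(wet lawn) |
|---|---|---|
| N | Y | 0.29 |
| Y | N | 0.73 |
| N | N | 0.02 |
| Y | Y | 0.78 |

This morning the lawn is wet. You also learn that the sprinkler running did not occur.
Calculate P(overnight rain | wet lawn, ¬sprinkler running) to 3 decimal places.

Weight on overnight rain=true, given the evidence: 0.29*0.183 = 0.053070
Denominator P(wet lawn | ¬sprinkler running): 0.02*0.817 + 0.29*0.183 = 0.069410
Posterior = 0.053070 / 0.069410 ≈ 0.765

P(overnight rain | wet lawn, ¬sprinkler running) ≈ 0.765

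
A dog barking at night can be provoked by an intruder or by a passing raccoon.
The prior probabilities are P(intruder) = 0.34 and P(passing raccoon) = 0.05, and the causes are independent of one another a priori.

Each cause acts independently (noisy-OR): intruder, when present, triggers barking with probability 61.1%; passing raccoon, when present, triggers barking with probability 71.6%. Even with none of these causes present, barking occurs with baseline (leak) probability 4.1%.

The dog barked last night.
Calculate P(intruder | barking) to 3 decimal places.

Under noisy-OR, P(barking | causes) = 1 − (1−0.041)·∏(1−qᵢ) over the active causes.
Numerator (weight on configurations with intruder): 0.202505 + 0.015199 = 0.217704
Denominator P(barking): 0.041×0.66×0.95 + 0.727644×0.66×0.05 + 0.626949×0.34×0.95 + 0.894054×0.34×0.05 = 0.267423
Posterior = 0.217704 / 0.267423 ≈ 0.814

P(intruder | barking) ≈ 0.814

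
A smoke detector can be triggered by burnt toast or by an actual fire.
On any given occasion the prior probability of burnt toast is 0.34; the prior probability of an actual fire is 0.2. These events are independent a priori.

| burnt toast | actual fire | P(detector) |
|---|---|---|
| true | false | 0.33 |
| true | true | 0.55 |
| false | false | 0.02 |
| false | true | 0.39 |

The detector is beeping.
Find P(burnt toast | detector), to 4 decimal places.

P(burnt toast | detector) ≈ 0.6721

P(detector) = 0.02*0.66*0.8 + 0.39*0.66*0.2 + 0.33*0.34*0.8 + 0.55*0.34*0.2 = 0.010560 + 0.051480 + 0.089760 + 0.037400 = 0.189200
Of this, 0.127160 comes from 0.089760 + 0.037400 (the burnt toast=true cases).
So P(burnt toast | detector) = 0.127160/0.189200 ≈ 0.6721.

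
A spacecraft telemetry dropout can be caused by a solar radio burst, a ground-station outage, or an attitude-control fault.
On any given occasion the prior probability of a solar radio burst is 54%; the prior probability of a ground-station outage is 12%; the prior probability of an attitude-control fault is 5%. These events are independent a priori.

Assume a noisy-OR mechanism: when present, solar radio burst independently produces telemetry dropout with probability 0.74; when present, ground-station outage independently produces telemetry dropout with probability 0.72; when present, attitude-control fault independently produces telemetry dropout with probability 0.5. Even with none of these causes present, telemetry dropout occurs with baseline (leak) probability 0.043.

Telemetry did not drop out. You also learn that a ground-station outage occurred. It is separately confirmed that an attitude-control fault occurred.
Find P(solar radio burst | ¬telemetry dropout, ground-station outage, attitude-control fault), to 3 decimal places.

Under noisy-OR, P(telemetry dropout | causes) = 1 − (1−0.043)·∏(1−qᵢ) over the active causes.
For the numerator, keep only solar radio burst=true terms: 0.034835·0.54 = 0.018811
Normalizer over all consistent configurations: 0.13398·0.46 + 0.034835·0.54 = 0.080442
Posterior = 0.018811 / 0.080442 ≈ 0.234

P(solar radio burst | ¬telemetry dropout, ground-station outage, attitude-control fault) ≈ 0.234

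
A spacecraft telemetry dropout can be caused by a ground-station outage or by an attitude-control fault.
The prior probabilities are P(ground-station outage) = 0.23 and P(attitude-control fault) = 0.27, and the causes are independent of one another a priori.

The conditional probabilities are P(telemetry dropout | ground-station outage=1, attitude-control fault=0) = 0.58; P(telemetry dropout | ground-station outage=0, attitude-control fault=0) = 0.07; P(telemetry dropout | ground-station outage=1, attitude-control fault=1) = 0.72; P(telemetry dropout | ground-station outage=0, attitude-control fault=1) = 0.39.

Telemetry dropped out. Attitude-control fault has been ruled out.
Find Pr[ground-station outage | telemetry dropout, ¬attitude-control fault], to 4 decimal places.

Pr[ground-station outage | telemetry dropout, ¬attitude-control fault] ≈ 0.7122

Sum P(telemetry dropout|·) weighted by the priors over both values of ground-station outage:
  P(telemetry dropout | ¬attitude-control fault) = 0.07*0.77 + 0.58*0.23
        = 0.053900 + 0.133400 = 0.187300
Keeping only the ground-station outage-present terms gives 0.133400, so
  P(ground-station outage | telemetry dropout, ¬attitude-control fault) = 0.133400 / 0.187300 ≈ 0.7122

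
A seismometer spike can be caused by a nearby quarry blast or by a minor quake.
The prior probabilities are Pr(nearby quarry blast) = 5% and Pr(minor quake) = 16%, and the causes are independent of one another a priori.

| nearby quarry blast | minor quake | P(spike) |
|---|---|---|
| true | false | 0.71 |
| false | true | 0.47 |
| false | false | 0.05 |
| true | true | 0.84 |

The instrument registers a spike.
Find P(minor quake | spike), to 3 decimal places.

P(minor quake | spike) ≈ 0.529

For the numerator, keep only minor quake=true terms: 0.071440 + 0.006720 = 0.078160
Normalizer over all consistent configurations: 0.05·0.95·0.84 + 0.47·0.95·0.16 + 0.71·0.05·0.84 + 0.84·0.05·0.16 = 0.147880
P(minor quake | spike) = 0.078160/0.147880 ≈ 0.529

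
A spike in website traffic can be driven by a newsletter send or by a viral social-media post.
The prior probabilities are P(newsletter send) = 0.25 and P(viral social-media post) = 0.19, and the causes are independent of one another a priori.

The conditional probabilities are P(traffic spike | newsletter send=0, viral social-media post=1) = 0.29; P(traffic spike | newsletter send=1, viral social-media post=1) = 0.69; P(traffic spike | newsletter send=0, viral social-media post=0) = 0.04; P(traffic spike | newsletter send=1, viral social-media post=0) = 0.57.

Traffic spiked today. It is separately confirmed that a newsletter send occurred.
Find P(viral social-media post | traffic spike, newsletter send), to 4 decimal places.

P(viral social-media post | traffic spike, newsletter send) ≈ 0.2212

P(traffic spike | newsletter send) = 0.57*0.81 + 0.69*0.19 = 0.461700 + 0.131100 = 0.592800
The viral social-media post-present share is 0.69*0.19 = 0.131100.
Hence the posterior is 0.131100/0.592800 ≈ 0.2212.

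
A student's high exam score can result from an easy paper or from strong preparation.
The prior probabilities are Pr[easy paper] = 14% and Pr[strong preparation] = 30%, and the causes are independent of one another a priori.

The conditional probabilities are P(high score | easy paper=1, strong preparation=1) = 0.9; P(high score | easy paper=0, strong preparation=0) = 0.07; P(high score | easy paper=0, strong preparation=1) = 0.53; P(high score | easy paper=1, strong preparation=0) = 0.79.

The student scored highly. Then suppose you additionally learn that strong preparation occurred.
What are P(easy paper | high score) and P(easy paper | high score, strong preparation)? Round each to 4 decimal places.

P(high score) = 0.07·0.86·0.7 + 0.53·0.86·0.3 + 0.79·0.14·0.7 + 0.9·0.14·0.3 = 0.042140 + 0.136740 + 0.077420 + 0.037800 = 0.294100
The easy paper-present share is 0.077420 + 0.037800 = 0.115220.
Hence the posterior is 0.115220/0.294100 ≈ 0.3918.

With the extra evidence:
Sum P(high score|·) weighted by the priors over both values of easy paper:
  P(high score | strong preparation) = 0.53×0.86 + 0.9×0.14
        = 0.455800 + 0.126000 = 0.581800
Keeping only the easy paper-present terms gives 0.126000, so
  P(easy paper | high score, strong preparation) = 0.126000 / 0.581800 ≈ 0.2166
The drop from 0.3918 to 0.2166 is the explaining-away (discounting) effect.

P(easy paper | high score) ≈ 0.3918; P(easy paper | high score, strong preparation) ≈ 0.2166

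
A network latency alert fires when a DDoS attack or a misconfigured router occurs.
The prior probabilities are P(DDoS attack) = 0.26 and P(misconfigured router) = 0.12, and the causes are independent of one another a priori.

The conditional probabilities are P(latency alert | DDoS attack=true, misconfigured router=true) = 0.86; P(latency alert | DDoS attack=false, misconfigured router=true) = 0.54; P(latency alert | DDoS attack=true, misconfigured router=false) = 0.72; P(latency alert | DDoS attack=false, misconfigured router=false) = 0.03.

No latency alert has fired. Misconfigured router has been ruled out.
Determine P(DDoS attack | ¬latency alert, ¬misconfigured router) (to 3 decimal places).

P(DDoS attack | ¬latency alert, ¬misconfigured router) ≈ 0.092

Weight on DDoS attack=true, given the evidence: 0.28*0.26 = 0.072800
Denominator P(¬latency alert | ¬misconfigured router): 0.97*0.74 + 0.28*0.26 = 0.790600
P(DDoS attack | ¬latency alert, ¬misconfigured router) = 0.072800/0.790600 ≈ 0.092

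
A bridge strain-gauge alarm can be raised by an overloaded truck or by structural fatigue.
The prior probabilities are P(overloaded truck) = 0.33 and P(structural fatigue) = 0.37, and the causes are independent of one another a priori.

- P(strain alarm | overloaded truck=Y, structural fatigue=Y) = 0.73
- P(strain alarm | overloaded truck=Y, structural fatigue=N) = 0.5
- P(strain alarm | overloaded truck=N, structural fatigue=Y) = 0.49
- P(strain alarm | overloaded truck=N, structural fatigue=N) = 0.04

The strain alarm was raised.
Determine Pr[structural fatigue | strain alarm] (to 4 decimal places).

By total probability over the 4 (overloaded truck, structural fatigue) configurations:
  P(strain alarm) = 0.04×0.67×0.63 + 0.49×0.67×0.37 + 0.5×0.33×0.63 + 0.73×0.33×0.37
        = 0.016884 + 0.121471 + 0.103950 + 0.089133 = 0.331438
The terms with structural fatigue present sum to 0.210604, so
  P(structural fatigue | strain alarm) = 0.210604 / 0.331438 ≈ 0.6354

Pr[structural fatigue | strain alarm] ≈ 0.6354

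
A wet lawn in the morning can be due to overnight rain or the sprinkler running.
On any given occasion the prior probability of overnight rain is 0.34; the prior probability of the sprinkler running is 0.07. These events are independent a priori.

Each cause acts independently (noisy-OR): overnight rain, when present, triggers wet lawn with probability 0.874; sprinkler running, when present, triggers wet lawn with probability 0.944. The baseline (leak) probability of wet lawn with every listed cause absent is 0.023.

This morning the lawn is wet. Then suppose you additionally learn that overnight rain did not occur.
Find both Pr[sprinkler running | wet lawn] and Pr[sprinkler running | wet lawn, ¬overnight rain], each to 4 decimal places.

Pr[sprinkler running | wet lawn] ≈ 0.1876; Pr[sprinkler running | wet lawn, ¬overnight rain] ≈ 0.7557

Under noisy-OR, P(wet lawn | causes) = 1 − (1−0.023)·∏(1−qᵢ) over the active causes.
For the numerator, keep only sprinkler running=true terms: 0.043672 + 0.023636 = 0.067308
Denominator P(wet lawn): 0.023·0.66·0.93 + 0.945288·0.66·0.07 + 0.876898·0.34·0.93 + 0.993106·0.34·0.07 = 0.358700
P(sprinkler running | wet lawn) = 0.067308/0.358700 ≈ 0.1876

With the extra evidence:
For the numerator, keep only sprinkler running=true terms: 0.945288·0.07 = 0.066170
Denominator P(wet lawn | ¬overnight rain): 0.023·0.93 + 0.945288·0.07 = 0.087560
Posterior = 0.066170 / 0.087560 ≈ 0.7557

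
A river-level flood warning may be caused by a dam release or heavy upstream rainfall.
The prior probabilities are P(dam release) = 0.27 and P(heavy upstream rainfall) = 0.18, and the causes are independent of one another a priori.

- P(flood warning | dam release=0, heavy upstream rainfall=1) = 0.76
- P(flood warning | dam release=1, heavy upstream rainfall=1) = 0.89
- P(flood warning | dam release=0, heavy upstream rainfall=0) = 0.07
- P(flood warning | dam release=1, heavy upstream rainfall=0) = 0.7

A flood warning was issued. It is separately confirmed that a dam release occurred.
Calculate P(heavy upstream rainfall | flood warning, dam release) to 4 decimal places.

P(heavy upstream rainfall | flood warning, dam release) ≈ 0.2182

Sum P(flood warning|·) weighted by the priors over both values of heavy upstream rainfall:
  P(flood warning | dam release) = 0.7×0.82 + 0.89×0.18
        = 0.574000 + 0.160200 = 0.734200
Configurations with heavy upstream rainfall contribute 0.160200, so
  P(heavy upstream rainfall | flood warning, dam release) = 0.160200 / 0.734200 ≈ 0.2182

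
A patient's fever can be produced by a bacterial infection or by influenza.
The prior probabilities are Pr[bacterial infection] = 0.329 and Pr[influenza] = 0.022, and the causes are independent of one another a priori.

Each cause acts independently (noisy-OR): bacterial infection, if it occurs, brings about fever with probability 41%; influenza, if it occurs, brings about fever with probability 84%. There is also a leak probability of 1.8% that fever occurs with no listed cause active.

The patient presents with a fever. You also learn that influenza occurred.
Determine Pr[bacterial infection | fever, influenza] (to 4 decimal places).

Pr[bacterial infection | fever, influenza] ≈ 0.3455

Under noisy-OR, P(fever | causes) = 1 − (1−0.018)·∏(1−qᵢ) over the active causes.
P(fever | influenza) = 0.84288·0.671 + 0.907299·0.329 = 0.565572 + 0.298501 = 0.864073
Restricting to configurations with bacterial infection present: 0.907299·0.329 = 0.298501.
Hence the posterior is 0.298501/0.864073 ≈ 0.3455.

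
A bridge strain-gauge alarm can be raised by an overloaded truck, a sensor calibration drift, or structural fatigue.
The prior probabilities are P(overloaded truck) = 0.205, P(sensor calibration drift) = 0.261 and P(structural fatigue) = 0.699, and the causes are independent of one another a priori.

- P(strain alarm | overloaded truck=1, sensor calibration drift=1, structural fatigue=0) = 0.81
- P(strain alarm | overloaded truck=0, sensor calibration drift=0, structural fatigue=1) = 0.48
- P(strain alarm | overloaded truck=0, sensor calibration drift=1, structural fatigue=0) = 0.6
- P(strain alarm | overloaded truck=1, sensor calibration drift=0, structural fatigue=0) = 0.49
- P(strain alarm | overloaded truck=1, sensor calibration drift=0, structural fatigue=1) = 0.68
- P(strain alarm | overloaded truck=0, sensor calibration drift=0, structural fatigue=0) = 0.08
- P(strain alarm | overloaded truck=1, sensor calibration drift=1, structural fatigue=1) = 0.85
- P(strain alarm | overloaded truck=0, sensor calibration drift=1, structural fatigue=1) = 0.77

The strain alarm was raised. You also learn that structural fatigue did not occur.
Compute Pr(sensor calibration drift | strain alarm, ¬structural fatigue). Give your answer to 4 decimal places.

By total probability over the 4 (overloaded truck, sensor calibration drift) configurations:
  P(strain alarm | ¬structural fatigue) = 0.08*0.795*0.739 + 0.6*0.795*0.261 + 0.49*0.205*0.739 + 0.81*0.205*0.261
        = 0.047000 + 0.124497 + 0.074233 + 0.043339 = 0.289069
Configurations with sensor calibration drift contribute 0.167836, so
  P(sensor calibration drift | strain alarm, ¬structural fatigue) = 0.167836 / 0.289069 ≈ 0.5806

Pr(sensor calibration drift | strain alarm, ¬structural fatigue) ≈ 0.5806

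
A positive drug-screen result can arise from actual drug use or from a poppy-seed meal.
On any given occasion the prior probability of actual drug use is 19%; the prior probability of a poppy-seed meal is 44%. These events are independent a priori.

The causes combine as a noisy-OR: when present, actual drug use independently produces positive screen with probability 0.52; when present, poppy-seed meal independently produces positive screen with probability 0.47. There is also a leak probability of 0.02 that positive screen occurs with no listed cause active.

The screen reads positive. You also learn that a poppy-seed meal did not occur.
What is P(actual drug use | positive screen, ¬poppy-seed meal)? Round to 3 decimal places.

Under noisy-OR, P(positive screen | causes) = 1 − (1−0.02)·∏(1−qᵢ) over the active causes.
Weight on actual drug use=true, given the evidence: 0.5296*0.19 = 0.100624
Denominator P(positive screen | ¬poppy-seed meal): 0.02*0.81 + 0.5296*0.19 = 0.116824
P(actual drug use | positive screen, ¬poppy-seed meal) = 0.100624/0.116824 ≈ 0.861

P(actual drug use | positive screen, ¬poppy-seed meal) ≈ 0.861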